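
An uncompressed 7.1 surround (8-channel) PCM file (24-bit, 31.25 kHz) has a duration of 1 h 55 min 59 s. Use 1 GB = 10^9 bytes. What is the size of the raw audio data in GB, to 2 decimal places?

Duration = 1 h 55 min 59 s = 6,959 s.
Bytes = 31,250 samples/s × 6,959 s × 3 bytes/sample × 8 ch = 5,219,250,000 bytes.
5,219,250,000 / 1,000,000,000 = 5.22 GB.

5.22 GB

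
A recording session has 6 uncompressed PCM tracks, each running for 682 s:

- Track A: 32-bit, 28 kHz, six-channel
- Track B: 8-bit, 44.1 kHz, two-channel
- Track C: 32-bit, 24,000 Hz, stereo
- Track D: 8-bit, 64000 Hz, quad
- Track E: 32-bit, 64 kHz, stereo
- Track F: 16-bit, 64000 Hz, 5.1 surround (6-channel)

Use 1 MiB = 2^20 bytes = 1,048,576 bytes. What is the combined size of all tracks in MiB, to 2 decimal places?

Track A: 28,000 × 682 × 4 × 6 = 458,304,000 bytes.
Track B: 44,100 × 682 × 1 × 2 = 60,152,400 bytes.
Track C: 24,000 × 682 × 4 × 2 = 130,944,000 bytes.
Track D: 64,000 × 682 × 1 × 4 = 174,592,000 bytes.
Track E: 64,000 × 682 × 4 × 2 = 349,184,000 bytes.
Track F: 64,000 × 682 × 2 × 6 = 523,776,000 bytes.
Total = 1,696,952,400 bytes = 1618.34 MiB.

1618.34 MiB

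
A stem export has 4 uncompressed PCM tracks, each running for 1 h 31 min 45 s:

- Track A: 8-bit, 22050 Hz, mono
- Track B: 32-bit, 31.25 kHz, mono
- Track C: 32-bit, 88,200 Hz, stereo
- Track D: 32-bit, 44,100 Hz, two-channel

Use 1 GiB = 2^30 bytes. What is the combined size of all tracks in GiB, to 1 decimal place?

6.2 GiB

1 h 31 min 45 s = 5,505 s.
Track A: 22,050 × 5,505 × 1 × 1 = 121,385,250 bytes.
Track B: 31,250 × 5,505 × 4 × 1 = 688,125,000 bytes.
Track C: 88,200 × 5,505 × 4 × 2 = 3,884,328,000 bytes.
Track D: 44,100 × 5,505 × 4 × 2 = 1,942,164,000 bytes.
Total = 6,636,002,250 bytes = 6.2 GiB.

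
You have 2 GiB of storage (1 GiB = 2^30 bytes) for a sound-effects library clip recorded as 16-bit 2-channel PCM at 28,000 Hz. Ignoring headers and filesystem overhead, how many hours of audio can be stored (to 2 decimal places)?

Uncompressed byte rate = 28,000 × 2 × 2 = 112,000 bytes/s.
Capacity = 2 × 1,073,741,824 = 2,147,483,648 bytes.
2,147,483,648 / 112,000 ≈ 19173.96 s → 5.33 hours.

5.33 hours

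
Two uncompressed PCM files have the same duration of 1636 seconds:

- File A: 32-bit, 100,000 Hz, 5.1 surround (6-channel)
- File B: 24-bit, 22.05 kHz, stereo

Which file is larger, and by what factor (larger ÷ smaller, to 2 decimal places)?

File A: 100,000 × 4 × 6 = 2,400,000 bytes/s.
File B: 22,050 × 3 × 2 = 132,300 bytes/s.
File A is larger; ratio = 3,926,400,000 / 216,442,800 = 18.14.

File A, by a factor of 18.14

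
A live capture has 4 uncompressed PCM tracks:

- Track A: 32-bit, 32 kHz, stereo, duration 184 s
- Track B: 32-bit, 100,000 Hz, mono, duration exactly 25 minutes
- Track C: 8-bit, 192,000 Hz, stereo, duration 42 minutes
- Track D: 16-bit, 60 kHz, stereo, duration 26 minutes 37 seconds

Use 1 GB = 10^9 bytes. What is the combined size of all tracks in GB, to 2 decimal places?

2.00 GB

Track A: 32,000 × 184 × 4 × 2 = 47,104,000 bytes.
Track B: exactly 25 minutes = 1,500 s; 100,000 × 1,500 × 4 × 1 = 600,000,000 bytes.
Track C: 42 minutes = 2,520 s; 192,000 × 2,520 × 1 × 2 = 967,680,000 bytes.
Track D: 26 minutes 37 seconds = 1,597 s; 60,000 × 1,597 × 2 × 2 = 383,280,000 bytes.
Total = 1,998,064,000 bytes = 2.00 GB.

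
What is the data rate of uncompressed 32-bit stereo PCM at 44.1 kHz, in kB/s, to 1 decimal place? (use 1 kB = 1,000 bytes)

Bit rate = 44,100 × 32 × 2 = 2,822,400 bits/s.
2,822,400 / 8 = 352,800 B/s = 352.8 kB/s.

352.8 kB/s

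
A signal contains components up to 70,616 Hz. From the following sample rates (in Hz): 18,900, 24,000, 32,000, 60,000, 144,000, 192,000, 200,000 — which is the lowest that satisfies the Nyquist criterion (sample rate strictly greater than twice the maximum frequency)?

Need sample rate > 2 × 70,616 = 141,232 Hz.
Lowest listed rate above 141,232 Hz is 144,000 Hz.

144,000 Hz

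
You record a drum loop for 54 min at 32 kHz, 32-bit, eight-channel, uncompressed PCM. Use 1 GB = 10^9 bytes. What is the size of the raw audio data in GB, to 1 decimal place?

Duration = 54 min = 3,240 s.
Bytes = 32,000 samples/s × 3,240 s × 4 bytes/sample × 8 ch = 3,317,760,000 bytes.
3,317,760,000 / 1,000,000,000 = 3.3 GB.

3.3 GB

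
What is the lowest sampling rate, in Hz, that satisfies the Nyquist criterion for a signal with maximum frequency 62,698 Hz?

125,396 Hz

Minimum sample rate = 2 × 62,698 Hz = 125,396 Hz.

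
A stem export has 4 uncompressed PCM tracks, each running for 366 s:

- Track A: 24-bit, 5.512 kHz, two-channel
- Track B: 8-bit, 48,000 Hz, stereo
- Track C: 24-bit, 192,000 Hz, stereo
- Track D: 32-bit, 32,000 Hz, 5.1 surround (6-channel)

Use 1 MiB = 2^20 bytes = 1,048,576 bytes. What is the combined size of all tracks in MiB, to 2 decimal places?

715.22 MiB

Track A: 5,512 × 366 × 3 × 2 = 12,104,352 bytes.
Track B: 48,000 × 366 × 1 × 2 = 35,136,000 bytes.
Track C: 192,000 × 366 × 3 × 2 = 421,632,000 bytes.
Track D: 32,000 × 366 × 4 × 6 = 281,088,000 bytes.
Total = 749,960,352 bytes = 715.22 MiB.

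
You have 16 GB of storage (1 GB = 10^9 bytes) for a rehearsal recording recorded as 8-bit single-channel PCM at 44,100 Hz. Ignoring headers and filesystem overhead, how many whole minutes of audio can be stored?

Uncompressed byte rate = 44,100 × 1 × 1 = 44,100 bytes/s.
Capacity = 16 × 1,000,000,000 = 16,000,000,000 bytes.
16,000,000,000 / 44,100 ≈ 362811.79 s → 6,046 minutes.

6,046 minutes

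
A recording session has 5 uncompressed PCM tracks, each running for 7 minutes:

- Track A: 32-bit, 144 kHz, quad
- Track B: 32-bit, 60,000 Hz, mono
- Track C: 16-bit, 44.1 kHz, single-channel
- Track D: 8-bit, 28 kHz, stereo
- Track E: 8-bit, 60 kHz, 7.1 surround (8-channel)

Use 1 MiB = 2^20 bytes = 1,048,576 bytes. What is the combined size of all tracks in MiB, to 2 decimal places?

1269.00 MiB

7 minutes = 420 s.
Track A: 144,000 × 420 × 4 × 4 = 967,680,000 bytes.
Track B: 60,000 × 420 × 4 × 1 = 100,800,000 bytes.
Track C: 44,100 × 420 × 2 × 1 = 37,044,000 bytes.
Track D: 28,000 × 420 × 1 × 2 = 23,520,000 bytes.
Track E: 60,000 × 420 × 1 × 8 = 201,600,000 bytes.
Total = 1,330,644,000 bytes = 1269.00 MiB.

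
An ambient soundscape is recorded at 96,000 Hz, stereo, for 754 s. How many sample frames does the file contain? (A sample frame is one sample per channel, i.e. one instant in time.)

96,000 samples/s × 754 s = 72,384,000 frames.

72,384,000 sample frames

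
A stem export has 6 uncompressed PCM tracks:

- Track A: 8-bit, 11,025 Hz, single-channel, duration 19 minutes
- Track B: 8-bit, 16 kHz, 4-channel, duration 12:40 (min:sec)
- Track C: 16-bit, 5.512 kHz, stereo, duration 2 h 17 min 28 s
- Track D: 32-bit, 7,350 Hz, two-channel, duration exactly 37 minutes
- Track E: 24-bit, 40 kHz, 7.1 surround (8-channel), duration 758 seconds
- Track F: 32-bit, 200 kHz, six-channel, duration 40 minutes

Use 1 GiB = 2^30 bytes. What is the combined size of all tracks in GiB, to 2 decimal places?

Track A: 19 minutes = 1,140 s; 11,025 × 1,140 × 1 × 1 = 12,568,500 bytes.
Track B: 12:40 (min:sec) = 760 s; 16,000 × 760 × 1 × 4 = 48,640,000 bytes.
Track C: 2 h 17 min 28 s = 8,248 s; 5,512 × 8,248 × 2 × 2 = 181,851,904 bytes.
Track D: exactly 37 minutes = 2,220 s; 7,350 × 2,220 × 4 × 2 = 130,536,000 bytes.
Track E: 40,000 × 758 × 3 × 8 = 727,680,000 bytes.
Track F: 40 minutes = 2,400 s; 200,000 × 2,400 × 4 × 6 = 11,520,000,000 bytes.
Total = 12,621,276,404 bytes = 11.75 GiB.

11.75 GiB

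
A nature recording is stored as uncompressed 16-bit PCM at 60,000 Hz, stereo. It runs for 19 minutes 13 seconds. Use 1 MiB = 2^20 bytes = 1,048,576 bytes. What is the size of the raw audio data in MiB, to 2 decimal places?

263.90 MiB

Duration = 19 minutes 13 seconds = 1,153 s.
Bytes = 60,000 samples/s × 1,153 s × 2 bytes/sample × 2 ch = 276,720,000 bytes.
276,720,000 / 1,048,576 = 263.90 MiB.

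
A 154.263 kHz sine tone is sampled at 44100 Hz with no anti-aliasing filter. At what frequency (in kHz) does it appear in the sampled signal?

Nyquist = 44,100/2 = 22,050 Hz; 154,263 Hz exceeds it.
Alias = |154,263 − 3×44,100| = |154,263 − 132,300| = 21,963 Hz = 21.963 kHz.

21.963 kHz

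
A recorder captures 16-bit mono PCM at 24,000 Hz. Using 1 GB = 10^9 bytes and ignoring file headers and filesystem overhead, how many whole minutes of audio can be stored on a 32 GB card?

Uncompressed byte rate = 24,000 × 2 × 1 = 48,000 bytes/s.
Capacity = 32 × 1,000,000,000 = 32,000,000,000 bytes.
32,000,000,000 / 48,000 ≈ 666666.67 s → 11,111 minutes.

11,111 minutes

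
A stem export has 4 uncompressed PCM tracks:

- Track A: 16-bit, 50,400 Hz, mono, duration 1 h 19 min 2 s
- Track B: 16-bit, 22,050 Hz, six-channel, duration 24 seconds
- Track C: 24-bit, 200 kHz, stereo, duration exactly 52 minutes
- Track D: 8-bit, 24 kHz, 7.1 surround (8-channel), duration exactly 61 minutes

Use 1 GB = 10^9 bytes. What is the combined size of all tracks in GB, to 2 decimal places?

Track A: 1 h 19 min 2 s = 4,742 s; 50,400 × 4,742 × 2 × 1 = 477,993,600 bytes.
Track B: 22,050 × 24 × 2 × 6 = 6,350,400 bytes.
Track C: exactly 52 minutes = 3,120 s; 200,000 × 3,120 × 3 × 2 = 3,744,000,000 bytes.
Track D: exactly 61 minutes = 3,660 s; 24,000 × 3,660 × 1 × 8 = 702,720,000 bytes.
Total = 4,931,064,000 bytes = 4.93 GB.

4.93 GB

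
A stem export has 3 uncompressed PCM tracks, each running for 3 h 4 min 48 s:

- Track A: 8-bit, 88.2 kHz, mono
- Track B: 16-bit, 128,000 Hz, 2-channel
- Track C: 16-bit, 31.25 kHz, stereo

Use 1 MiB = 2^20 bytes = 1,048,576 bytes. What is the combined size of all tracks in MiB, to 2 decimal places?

3 h 4 min 48 s = 11,088 s.
Track A: 88,200 × 11,088 × 1 × 1 = 977,961,600 bytes.
Track B: 128,000 × 11,088 × 2 × 2 = 5,677,056,000 bytes.
Track C: 31,250 × 11,088 × 2 × 2 = 1,386,000,000 bytes.
Total = 8,041,017,600 bytes = 7668.51 MiB.

7668.51 MiB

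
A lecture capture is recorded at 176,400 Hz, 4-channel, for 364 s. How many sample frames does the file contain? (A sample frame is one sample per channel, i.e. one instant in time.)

64,209,600 sample frames

176,400 samples/s × 364 s = 64,209,600 frames.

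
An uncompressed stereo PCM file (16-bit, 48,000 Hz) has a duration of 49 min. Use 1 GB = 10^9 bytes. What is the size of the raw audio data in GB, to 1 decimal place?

Duration = 49 min = 2,940 s.
Bytes = 48,000 samples/s × 2,940 s × 2 bytes/sample × 2 ch = 564,480,000 bytes.
564,480,000 / 1,000,000,000 = 0.6 GB.

0.6 GB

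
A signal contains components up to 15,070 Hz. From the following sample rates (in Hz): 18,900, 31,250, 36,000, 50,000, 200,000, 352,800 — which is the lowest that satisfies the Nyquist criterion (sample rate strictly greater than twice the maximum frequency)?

Need sample rate > 2 × 15,070 = 30,140 Hz.
Lowest listed rate above 30,140 Hz is 31,250 Hz.

31,250 Hz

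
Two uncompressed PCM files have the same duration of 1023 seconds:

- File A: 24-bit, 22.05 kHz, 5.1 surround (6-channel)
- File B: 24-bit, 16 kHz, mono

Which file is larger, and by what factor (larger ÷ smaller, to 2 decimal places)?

File A: 22,050 × 3 × 6 = 396,900 bytes/s.
File B: 16,000 × 3 × 1 = 48,000 bytes/s.
File A is larger; ratio = 406,028,700 / 49,104,000 = 8.27.

File A, by a factor of 8.27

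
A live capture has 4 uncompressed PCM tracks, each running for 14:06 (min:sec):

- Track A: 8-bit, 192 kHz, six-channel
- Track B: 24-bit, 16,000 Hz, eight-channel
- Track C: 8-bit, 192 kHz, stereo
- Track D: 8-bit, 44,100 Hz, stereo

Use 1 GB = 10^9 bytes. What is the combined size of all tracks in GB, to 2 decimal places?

1.70 GB

14:06 (min:sec) = 846 s.
Track A: 192,000 × 846 × 1 × 6 = 974,592,000 bytes.
Track B: 16,000 × 846 × 3 × 8 = 324,864,000 bytes.
Track C: 192,000 × 846 × 1 × 2 = 324,864,000 bytes.
Track D: 44,100 × 846 × 1 × 2 = 74,617,200 bytes.
Total = 1,698,937,200 bytes = 1.70 GB.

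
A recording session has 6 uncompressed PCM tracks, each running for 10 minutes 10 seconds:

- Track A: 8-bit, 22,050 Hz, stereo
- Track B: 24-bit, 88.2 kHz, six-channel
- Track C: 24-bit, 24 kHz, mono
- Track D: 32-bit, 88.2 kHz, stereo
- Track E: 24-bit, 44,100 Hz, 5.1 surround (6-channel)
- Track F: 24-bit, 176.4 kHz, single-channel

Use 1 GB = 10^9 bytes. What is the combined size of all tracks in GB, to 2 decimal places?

10 minutes 10 seconds = 610 s.
Track A: 22,050 × 610 × 1 × 2 = 26,901,000 bytes.
Track B: 88,200 × 610 × 3 × 6 = 968,436,000 bytes.
Track C: 24,000 × 610 × 3 × 1 = 43,920,000 bytes.
Track D: 88,200 × 610 × 4 × 2 = 430,416,000 bytes.
Track E: 44,100 × 610 × 3 × 6 = 484,218,000 bytes.
Track F: 176,400 × 610 × 3 × 1 = 322,812,000 bytes.
Total = 2,276,703,000 bytes = 2.28 GB.

2.28 GB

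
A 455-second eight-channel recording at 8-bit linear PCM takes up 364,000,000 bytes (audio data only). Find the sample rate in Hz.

100,000 Hz

Bytes = sample_rate × seconds × bytes_per_sample × channels.
sample_rate = 364,000,000 / (455 × 1 × 8) = 364,000,000 / 3,640 = 100,000 Hz.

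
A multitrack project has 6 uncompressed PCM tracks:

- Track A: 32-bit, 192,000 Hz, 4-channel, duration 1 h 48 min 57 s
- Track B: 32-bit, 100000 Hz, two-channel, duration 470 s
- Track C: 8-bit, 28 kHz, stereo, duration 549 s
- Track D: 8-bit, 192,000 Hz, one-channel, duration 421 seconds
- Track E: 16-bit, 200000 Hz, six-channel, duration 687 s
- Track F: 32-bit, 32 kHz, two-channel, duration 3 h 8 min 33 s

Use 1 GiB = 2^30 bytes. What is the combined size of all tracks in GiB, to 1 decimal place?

Track A: 1 h 48 min 57 s = 6,537 s; 192,000 × 6,537 × 4 × 4 = 20,081,664,000 bytes.
Track B: 100,000 × 470 × 4 × 2 = 376,000,000 bytes.
Track C: 28,000 × 549 × 1 × 2 = 30,744,000 bytes.
Track D: 192,000 × 421 × 1 × 1 = 80,832,000 bytes.
Track E: 200,000 × 687 × 2 × 6 = 1,648,800,000 bytes.
Track F: 3 h 8 min 33 s = 11,313 s; 32,000 × 11,313 × 4 × 2 = 2,896,128,000 bytes.
Total = 25,114,168,000 bytes = 23.4 GiB.

23.4 GiB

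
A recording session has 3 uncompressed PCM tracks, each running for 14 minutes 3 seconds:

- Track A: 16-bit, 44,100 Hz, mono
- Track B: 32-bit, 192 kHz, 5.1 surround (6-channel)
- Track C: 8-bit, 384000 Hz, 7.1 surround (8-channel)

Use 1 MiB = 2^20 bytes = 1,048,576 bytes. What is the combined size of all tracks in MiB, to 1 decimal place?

14 minutes 3 seconds = 843 s.
Track A: 44,100 × 843 × 2 × 1 = 74,352,600 bytes.
Track B: 192,000 × 843 × 4 × 6 = 3,884,544,000 bytes.
Track C: 384,000 × 843 × 1 × 8 = 2,589,696,000 bytes.
Total = 6,548,592,600 bytes = 6245.2 MiB.

6245.2 MiB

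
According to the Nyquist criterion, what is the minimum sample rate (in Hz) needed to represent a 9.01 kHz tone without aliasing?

18,020 Hz

Minimum sample rate = 2 × 9,010 Hz = 18,020 Hz.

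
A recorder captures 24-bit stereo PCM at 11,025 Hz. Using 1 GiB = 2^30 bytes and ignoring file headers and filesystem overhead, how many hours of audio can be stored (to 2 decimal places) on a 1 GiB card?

Uncompressed byte rate = 11,025 × 3 × 2 = 66,150 bytes/s.
Capacity = 1 × 1,073,741,824 = 1,073,741,824 bytes.
1,073,741,824 / 66,150 ≈ 16231.92 s → 4.51 hours.

4.51 hours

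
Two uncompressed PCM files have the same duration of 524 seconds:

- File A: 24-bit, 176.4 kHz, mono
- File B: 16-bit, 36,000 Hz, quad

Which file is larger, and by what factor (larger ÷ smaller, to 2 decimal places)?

File A, by a factor of 1.84

File A: 176,400 × 3 × 1 = 529,200 bytes/s.
File B: 36,000 × 2 × 4 = 288,000 bytes/s.
File A is larger; ratio = 277,300,800 / 150,912,000 = 1.84.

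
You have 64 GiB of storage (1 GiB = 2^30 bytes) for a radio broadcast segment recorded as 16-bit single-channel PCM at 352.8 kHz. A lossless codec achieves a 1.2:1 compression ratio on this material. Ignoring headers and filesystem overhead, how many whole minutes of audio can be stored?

1,947 minutes

Uncompressed byte rate = 352,800 × 2 × 1 = 705,600 bytes/s.
After 1.2:1 compression, effective rate ≈ 588000 bytes/s.
Capacity = 64 × 1,073,741,824 = 68,719,476,736 bytes.
68,719,476,736 / effective rate ≈ 116869.86 s → 1,947 minutes.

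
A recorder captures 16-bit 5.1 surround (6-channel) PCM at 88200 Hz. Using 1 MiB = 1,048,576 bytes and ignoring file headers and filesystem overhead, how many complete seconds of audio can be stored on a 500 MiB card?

495 seconds

Uncompressed byte rate = 88,200 × 2 × 6 = 1,058,400 bytes/s.
Capacity = 500 × 1,048,576 = 524,288,000 bytes.
524,288,000 / 1,058,400 ≈ 495.36 s → 495 seconds.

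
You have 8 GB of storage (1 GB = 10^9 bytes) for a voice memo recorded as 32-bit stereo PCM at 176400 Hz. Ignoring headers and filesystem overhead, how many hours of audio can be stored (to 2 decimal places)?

Uncompressed byte rate = 176,400 × 4 × 2 = 1,411,200 bytes/s.
Capacity = 8 × 1,000,000,000 = 8,000,000,000 bytes.
8,000,000,000 / 1,411,200 ≈ 5668.93 s → 1.57 hours.

1.57 hours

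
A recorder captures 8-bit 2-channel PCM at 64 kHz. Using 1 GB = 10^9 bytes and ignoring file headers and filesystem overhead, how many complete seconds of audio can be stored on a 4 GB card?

Uncompressed byte rate = 64,000 × 1 × 2 = 128,000 bytes/s.
Capacity = 4 × 1,000,000,000 = 4,000,000,000 bytes.
4,000,000,000 / 128,000 ≈ 31250 s → 31,250 seconds.

31,250 seconds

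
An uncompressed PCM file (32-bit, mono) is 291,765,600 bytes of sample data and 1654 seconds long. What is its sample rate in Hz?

Bytes = sample_rate × seconds × bytes_per_sample × channels.
sample_rate = 291,765,600 / (1,654 × 4 × 1) = 291,765,600 / 6,616 = 44,100 Hz.

44,100 Hz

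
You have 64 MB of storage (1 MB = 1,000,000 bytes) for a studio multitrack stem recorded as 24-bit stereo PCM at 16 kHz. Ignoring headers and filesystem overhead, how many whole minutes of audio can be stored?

11 minutes

Uncompressed byte rate = 16,000 × 3 × 2 = 96,000 bytes/s.
Capacity = 64 × 1,000,000 = 64,000,000 bytes.
64,000,000 / 96,000 ≈ 666.67 s → 11 minutes.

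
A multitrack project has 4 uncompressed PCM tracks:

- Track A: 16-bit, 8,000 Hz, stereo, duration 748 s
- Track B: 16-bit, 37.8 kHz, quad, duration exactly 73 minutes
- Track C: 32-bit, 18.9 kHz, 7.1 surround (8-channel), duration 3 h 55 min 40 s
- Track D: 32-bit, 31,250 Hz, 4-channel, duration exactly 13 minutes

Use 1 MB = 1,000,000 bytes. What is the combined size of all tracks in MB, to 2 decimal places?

10290.32 MB

Track A: 8,000 × 748 × 2 × 2 = 23,936,000 bytes.
Track B: exactly 73 minutes = 4,380 s; 37,800 × 4,380 × 2 × 4 = 1,324,512,000 bytes.
Track C: 3 h 55 min 40 s = 14,140 s; 18,900 × 14,140 × 4 × 8 = 8,551,872,000 bytes.
Track D: exactly 13 minutes = 780 s; 31,250 × 780 × 4 × 4 = 390,000,000 bytes.
Total = 10,290,320,000 bytes = 10290.32 MB.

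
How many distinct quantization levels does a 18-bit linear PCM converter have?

262,144 levels

2^18 = 262,144.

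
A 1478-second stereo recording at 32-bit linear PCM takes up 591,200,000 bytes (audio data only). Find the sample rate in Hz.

50,000 Hz

Bytes = sample_rate × seconds × bytes_per_sample × channels.
sample_rate = 591,200,000 / (1,478 × 4 × 2) = 591,200,000 / 11,824 = 50,000 Hz.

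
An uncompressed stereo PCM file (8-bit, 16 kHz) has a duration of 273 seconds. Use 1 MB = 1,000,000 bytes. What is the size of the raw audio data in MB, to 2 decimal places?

8.74 MB

Bytes = 16,000 samples/s × 273 s × 1 bytes/sample × 2 ch = 8,736,000 bytes.
8,736,000 / 1,000,000 = 8.74 MB.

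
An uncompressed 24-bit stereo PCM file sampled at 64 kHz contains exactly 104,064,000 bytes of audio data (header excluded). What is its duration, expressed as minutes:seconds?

Byte rate = 64,000 × 3 × 2 = 384,000 bytes/s.
Duration = 104,064,000 / 384,000 = 271 s.
271 s = 4:31.

4:31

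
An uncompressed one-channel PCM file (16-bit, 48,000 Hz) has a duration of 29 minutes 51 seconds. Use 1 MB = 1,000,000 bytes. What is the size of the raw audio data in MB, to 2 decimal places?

171.94 MB

Duration = 29 minutes 51 seconds = 1,791 s.
Bytes = 48,000 samples/s × 1,791 s × 2 bytes/sample × 1 ch = 171,936,000 bytes.
171,936,000 / 1,000,000 = 171.94 MB.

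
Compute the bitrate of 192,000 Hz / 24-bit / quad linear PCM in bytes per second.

Bit rate = 192,000 × 24 × 4 = 18,432,000 bits/s.
18,432,000 / 8 = 2,304,000 bytes/s.

2,304,000 bytes/s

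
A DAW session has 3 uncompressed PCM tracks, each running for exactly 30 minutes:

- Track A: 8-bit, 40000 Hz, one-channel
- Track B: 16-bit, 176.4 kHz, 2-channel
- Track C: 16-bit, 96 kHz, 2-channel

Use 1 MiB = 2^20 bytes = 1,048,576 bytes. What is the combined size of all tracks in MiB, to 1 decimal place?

exactly 30 minutes = 1,800 s.
Track A: 40,000 × 1,800 × 1 × 1 = 72,000,000 bytes.
Track B: 176,400 × 1,800 × 2 × 2 = 1,270,080,000 bytes.
Track C: 96,000 × 1,800 × 2 × 2 = 691,200,000 bytes.
Total = 2,033,280,000 bytes = 1939.1 MiB.

1939.1 MiB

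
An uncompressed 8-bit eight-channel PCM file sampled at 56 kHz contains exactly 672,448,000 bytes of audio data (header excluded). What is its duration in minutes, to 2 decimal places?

Byte rate = 56,000 × 1 × 8 = 448,000 bytes/s.
Duration = 672,448,000 / 448,000 = 1,501 s.
1,501 s / 60 = 25.02 minutes.

25.02 minutes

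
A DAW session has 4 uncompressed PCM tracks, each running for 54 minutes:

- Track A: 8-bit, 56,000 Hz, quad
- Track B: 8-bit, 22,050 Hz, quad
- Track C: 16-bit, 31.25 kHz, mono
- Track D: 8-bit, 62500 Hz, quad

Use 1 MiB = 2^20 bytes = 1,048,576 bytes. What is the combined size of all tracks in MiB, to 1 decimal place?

1930.3 MiB

54 minutes = 3,240 s.
Track A: 56,000 × 3,240 × 1 × 4 = 725,760,000 bytes.
Track B: 22,050 × 3,240 × 1 × 4 = 285,768,000 bytes.
Track C: 31,250 × 3,240 × 2 × 1 = 202,500,000 bytes.
Track D: 62,500 × 3,240 × 1 × 4 = 810,000,000 bytes.
Total = 2,024,028,000 bytes = 1930.3 MiB.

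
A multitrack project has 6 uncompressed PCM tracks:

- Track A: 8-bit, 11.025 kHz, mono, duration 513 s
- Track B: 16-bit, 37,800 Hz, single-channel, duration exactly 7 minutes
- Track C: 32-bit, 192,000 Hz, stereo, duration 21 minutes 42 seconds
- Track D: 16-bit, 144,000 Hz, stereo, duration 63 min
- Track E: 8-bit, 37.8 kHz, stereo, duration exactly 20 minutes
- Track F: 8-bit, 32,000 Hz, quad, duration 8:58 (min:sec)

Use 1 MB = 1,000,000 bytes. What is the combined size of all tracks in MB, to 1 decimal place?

4374.1 MB

Track A: 11,025 × 513 × 1 × 1 = 5,655,825 bytes.
Track B: exactly 7 minutes = 420 s; 37,800 × 420 × 2 × 1 = 31,752,000 bytes.
Track C: 21 minutes 42 seconds = 1,302 s; 192,000 × 1,302 × 4 × 2 = 1,999,872,000 bytes.
Track D: 63 min = 3,780 s; 144,000 × 3,780 × 2 × 2 = 2,177,280,000 bytes.
Track E: exactly 20 minutes = 1,200 s; 37,800 × 1,200 × 1 × 2 = 90,720,000 bytes.
Track F: 8:58 (min:sec) = 538 s; 32,000 × 538 × 1 × 4 = 68,864,000 bytes.
Total = 4,374,143,825 bytes = 4374.1 MB.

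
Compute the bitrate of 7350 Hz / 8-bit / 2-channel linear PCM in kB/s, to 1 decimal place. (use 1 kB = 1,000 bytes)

14.7 kB/s

Bit rate = 7,350 × 8 × 2 = 117,600 bits/s.
117,600 / 8 = 14,700 B/s = 14.7 kB/s.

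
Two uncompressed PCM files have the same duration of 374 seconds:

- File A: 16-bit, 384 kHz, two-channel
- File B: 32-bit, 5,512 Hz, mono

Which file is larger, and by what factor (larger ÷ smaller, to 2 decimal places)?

File A, by a factor of 69.67

File A: 384,000 × 2 × 2 = 1,536,000 bytes/s.
File B: 5,512 × 4 × 1 = 22,048 bytes/s.
File A is larger; ratio = 574,464,000 / 8,245,952 = 69.67.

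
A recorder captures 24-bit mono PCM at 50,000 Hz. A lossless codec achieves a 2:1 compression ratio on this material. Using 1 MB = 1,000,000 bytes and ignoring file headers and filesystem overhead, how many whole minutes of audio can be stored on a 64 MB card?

14 minutes

Uncompressed byte rate = 50,000 × 3 × 1 = 150,000 bytes/s.
After 2:1 compression, effective rate ≈ 75000 bytes/s.
Capacity = 64 × 1,000,000 = 64,000,000 bytes.
64,000,000 / effective rate ≈ 853.33 s → 14 minutes.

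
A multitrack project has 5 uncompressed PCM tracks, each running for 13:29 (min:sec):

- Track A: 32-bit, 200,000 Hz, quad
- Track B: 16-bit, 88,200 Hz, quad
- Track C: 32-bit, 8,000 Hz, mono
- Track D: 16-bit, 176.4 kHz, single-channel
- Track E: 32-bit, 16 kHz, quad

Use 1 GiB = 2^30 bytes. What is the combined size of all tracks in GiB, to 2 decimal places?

3.43 GiB

13:29 (min:sec) = 809 s.
Track A: 200,000 × 809 × 4 × 4 = 2,588,800,000 bytes.
Track B: 88,200 × 809 × 2 × 4 = 570,830,400 bytes.
Track C: 8,000 × 809 × 4 × 1 = 25,888,000 bytes.
Track D: 176,400 × 809 × 2 × 1 = 285,415,200 bytes.
Track E: 16,000 × 809 × 4 × 4 = 207,104,000 bytes.
Total = 3,678,037,600 bytes = 3.43 GiB.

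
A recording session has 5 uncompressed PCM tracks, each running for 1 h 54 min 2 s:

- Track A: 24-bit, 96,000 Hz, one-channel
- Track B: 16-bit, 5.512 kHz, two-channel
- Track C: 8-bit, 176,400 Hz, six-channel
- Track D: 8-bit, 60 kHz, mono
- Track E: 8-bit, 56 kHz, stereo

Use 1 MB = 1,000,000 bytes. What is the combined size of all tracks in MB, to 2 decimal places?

1 h 54 min 2 s = 6,842 s.
Track A: 96,000 × 6,842 × 3 × 1 = 1,970,496,000 bytes.
Track B: 5,512 × 6,842 × 2 × 2 = 150,852,416 bytes.
Track C: 176,400 × 6,842 × 1 × 6 = 7,241,572,800 bytes.
Track D: 60,000 × 6,842 × 1 × 1 = 410,520,000 bytes.
Track E: 56,000 × 6,842 × 1 × 2 = 766,304,000 bytes.
Total = 10,539,745,216 bytes = 10539.75 MB.

10539.75 MB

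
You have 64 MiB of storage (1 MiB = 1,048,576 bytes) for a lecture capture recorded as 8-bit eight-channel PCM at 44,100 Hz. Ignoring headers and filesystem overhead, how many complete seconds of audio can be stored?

Uncompressed byte rate = 44,100 × 1 × 8 = 352,800 bytes/s.
Capacity = 64 × 1,048,576 = 67,108,864 bytes.
67,108,864 / 352,800 ≈ 190.22 s → 190 seconds.

190 seconds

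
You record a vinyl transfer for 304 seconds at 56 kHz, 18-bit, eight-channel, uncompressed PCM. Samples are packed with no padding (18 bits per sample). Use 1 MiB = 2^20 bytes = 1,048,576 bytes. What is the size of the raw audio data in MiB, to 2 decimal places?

Bits = 56,000 × 304 × 18 × 8 = 2,451,456,000 bits = 306,432,000 bytes.
306,432,000 / 1,048,576 = 292.24 MiB.

292.24 MiB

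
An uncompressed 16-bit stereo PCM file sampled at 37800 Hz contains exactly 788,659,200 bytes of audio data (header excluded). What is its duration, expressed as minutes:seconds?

86:56

Byte rate = 37,800 × 2 × 2 = 151,200 bytes/s.
Duration = 788,659,200 / 151,200 = 5,216 s.
5,216 s = 86:56.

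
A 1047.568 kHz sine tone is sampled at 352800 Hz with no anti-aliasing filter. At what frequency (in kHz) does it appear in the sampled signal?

Nyquist = 352,800/2 = 176,400 Hz; 1,047,568 Hz exceeds it.
Alias = |1,047,568 − 3×352,800| = |1,047,568 − 1,058,400| = 10,832 Hz = 10.832 kHz.

10.832 kHz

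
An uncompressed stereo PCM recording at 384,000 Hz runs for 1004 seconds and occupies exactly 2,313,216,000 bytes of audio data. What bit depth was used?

Bytes per sample = 2,313,216,000 / (384,000 × 1,004 × 2) = 2,313,216,000 / 771,072,000 = 3.
Bit depth = 3 × 8 = 24 bits.

24 bits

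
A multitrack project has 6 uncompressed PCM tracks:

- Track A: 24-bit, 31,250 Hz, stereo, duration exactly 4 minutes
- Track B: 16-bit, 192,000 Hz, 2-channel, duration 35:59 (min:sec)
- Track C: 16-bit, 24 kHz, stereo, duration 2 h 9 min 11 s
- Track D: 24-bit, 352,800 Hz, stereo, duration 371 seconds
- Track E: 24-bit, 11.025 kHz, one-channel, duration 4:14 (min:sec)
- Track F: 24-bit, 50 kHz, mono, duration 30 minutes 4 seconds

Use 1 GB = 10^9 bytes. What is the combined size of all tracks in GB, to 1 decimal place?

3.5 GB

Track A: exactly 4 minutes = 240 s; 31,250 × 240 × 3 × 2 = 45,000,000 bytes.
Track B: 35:59 (min:sec) = 2,159 s; 192,000 × 2,159 × 2 × 2 = 1,658,112,000 bytes.
Track C: 2 h 9 min 11 s = 7,751 s; 24,000 × 7,751 × 2 × 2 = 744,096,000 bytes.
Track D: 352,800 × 371 × 3 × 2 = 785,332,800 bytes.
Track E: 4:14 (min:sec) = 254 s; 11,025 × 254 × 3 × 1 = 8,401,050 bytes.
Track F: 30 minutes 4 seconds = 1,804 s; 50,000 × 1,804 × 3 × 1 = 270,600,000 bytes.
Total = 3,511,541,850 bytes = 3.5 GB.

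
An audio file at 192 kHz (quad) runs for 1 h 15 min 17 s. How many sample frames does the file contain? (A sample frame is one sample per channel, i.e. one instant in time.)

1 h 15 min 17 s = 4,517 s.
192,000 samples/s × 4,517 s = 867,264,000 frames.

867,264,000 sample frames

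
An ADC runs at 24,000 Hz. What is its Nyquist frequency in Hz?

Nyquist frequency = sample rate / 2 = 24,000 / 2 = 12,000 Hz.

12,000 Hz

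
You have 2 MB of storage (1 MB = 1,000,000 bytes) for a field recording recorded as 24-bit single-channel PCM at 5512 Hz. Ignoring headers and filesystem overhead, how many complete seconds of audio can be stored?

120 seconds

Uncompressed byte rate = 5,512 × 3 × 1 = 16,536 bytes/s.
Capacity = 2 × 1,000,000 = 2,000,000 bytes.
2,000,000 / 16,536 ≈ 120.95 s → 120 seconds.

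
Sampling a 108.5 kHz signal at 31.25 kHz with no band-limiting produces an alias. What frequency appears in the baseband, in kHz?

Nyquist = 31,250/2 = 15,625 Hz; 108,500 Hz exceeds it.
Alias = |108,500 − 3×31,250| = |108,500 − 93,750| = 14,750 Hz = 14.75 kHz.

14.75 kHz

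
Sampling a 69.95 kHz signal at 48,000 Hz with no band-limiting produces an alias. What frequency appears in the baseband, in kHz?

Nyquist = 48,000/2 = 24,000 Hz; 69,950 Hz exceeds it.
Alias = |69,950 − 1×48,000| = |69,950 − 48,000| = 21,950 Hz = 21.95 kHz.

21.95 kHz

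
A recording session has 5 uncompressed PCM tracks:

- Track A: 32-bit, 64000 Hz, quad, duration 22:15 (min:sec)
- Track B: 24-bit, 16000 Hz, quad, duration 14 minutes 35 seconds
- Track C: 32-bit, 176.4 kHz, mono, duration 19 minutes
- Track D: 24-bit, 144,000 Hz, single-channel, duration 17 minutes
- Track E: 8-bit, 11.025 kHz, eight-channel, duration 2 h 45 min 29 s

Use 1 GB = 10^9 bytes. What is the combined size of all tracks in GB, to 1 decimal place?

3.7 GB

Track A: 22:15 (min:sec) = 1,335 s; 64,000 × 1,335 × 4 × 4 = 1,367,040,000 bytes.
Track B: 14 minutes 35 seconds = 875 s; 16,000 × 875 × 3 × 4 = 168,000,000 bytes.
Track C: 19 minutes = 1,140 s; 176,400 × 1,140 × 4 × 1 = 804,384,000 bytes.
Track D: 17 minutes = 1,020 s; 144,000 × 1,020 × 3 × 1 = 440,640,000 bytes.
Track E: 2 h 45 min 29 s = 9,929 s; 11,025 × 9,929 × 1 × 8 = 875,737,800 bytes.
Total = 3,655,801,800 bytes = 3.7 GB.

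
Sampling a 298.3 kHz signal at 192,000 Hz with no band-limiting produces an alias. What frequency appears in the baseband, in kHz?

85.7 kHz

Nyquist = 192,000/2 = 96,000 Hz; 298,300 Hz exceeds it.
Alias = |298,300 − 2×192,000| = |298,300 − 384,000| = 85,700 Hz = 85.7 kHz.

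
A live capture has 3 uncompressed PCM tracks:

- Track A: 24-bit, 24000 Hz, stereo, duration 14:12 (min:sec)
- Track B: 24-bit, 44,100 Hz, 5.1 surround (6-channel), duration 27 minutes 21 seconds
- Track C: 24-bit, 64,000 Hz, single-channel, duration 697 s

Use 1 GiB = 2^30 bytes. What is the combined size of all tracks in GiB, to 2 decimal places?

Track A: 14:12 (min:sec) = 852 s; 24,000 × 852 × 3 × 2 = 122,688,000 bytes.
Track B: 27 minutes 21 seconds = 1,641 s; 44,100 × 1,641 × 3 × 6 = 1,302,625,800 bytes.
Track C: 64,000 × 697 × 3 × 1 = 133,824,000 bytes.
Total = 1,559,137,800 bytes = 1.45 GiB.

1.45 GiB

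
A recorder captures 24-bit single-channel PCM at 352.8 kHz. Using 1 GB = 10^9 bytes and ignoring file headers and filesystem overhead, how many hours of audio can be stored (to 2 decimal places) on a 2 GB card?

0.52 hours

Uncompressed byte rate = 352,800 × 3 × 1 = 1,058,400 bytes/s.
Capacity = 2 × 1,000,000,000 = 2,000,000,000 bytes.
2,000,000,000 / 1,058,400 ≈ 1889.64 s → 0.52 hours.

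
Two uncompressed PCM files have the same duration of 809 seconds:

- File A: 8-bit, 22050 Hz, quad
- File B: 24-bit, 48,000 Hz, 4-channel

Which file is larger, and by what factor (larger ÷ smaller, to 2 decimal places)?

File B, by a factor of 6.53

File A: 22,050 × 1 × 4 = 88,200 bytes/s.
File B: 48,000 × 3 × 4 = 576,000 bytes/s.
File B is larger; ratio = 465,984,000 / 71,353,800 = 6.53.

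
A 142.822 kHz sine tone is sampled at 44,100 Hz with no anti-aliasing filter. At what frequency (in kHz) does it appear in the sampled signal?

Nyquist = 44,100/2 = 22,050 Hz; 142,822 Hz exceeds it.
Alias = |142,822 − 3×44,100| = |142,822 − 132,300| = 10,522 Hz = 10.522 kHz.

10.522 kHz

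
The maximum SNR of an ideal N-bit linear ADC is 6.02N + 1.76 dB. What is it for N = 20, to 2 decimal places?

122.16 dB

6.02 × 20 + 1.76 = 122.16 dB.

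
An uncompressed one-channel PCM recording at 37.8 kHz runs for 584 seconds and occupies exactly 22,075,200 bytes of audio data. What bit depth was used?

8 bits

Bytes per sample = 22,075,200 / (37,800 × 584 × 1) = 22,075,200 / 22,075,200 = 1.
Bit depth = 1 × 8 = 8 bits.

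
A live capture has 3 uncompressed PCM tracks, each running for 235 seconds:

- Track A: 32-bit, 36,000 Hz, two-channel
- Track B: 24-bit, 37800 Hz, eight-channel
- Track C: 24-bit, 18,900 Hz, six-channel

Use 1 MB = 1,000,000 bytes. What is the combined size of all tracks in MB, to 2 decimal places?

360.82 MB

Track A: 36,000 × 235 × 4 × 2 = 67,680,000 bytes.
Track B: 37,800 × 235 × 3 × 8 = 213,192,000 bytes.
Track C: 18,900 × 235 × 3 × 6 = 79,947,000 bytes.
Total = 360,819,000 bytes = 360.82 MB.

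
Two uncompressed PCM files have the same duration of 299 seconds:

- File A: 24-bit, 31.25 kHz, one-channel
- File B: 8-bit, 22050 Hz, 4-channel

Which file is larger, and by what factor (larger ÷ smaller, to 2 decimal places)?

File A: 31,250 × 3 × 1 = 93,750 bytes/s.
File B: 22,050 × 1 × 4 = 88,200 bytes/s.
File A is larger; ratio = 28,031,250 / 26,371,800 = 1.06.

File A, by a factor of 1.06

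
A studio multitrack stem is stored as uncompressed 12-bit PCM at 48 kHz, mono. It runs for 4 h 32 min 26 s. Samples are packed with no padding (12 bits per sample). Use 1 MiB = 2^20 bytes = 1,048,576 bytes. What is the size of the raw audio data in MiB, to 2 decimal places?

Duration = 4 h 32 min 26 s = 16,346 s.
Bits = 48,000 × 16,346 × 12 × 1 = 9,415,296,000 bits = 1,176,912,000 bytes.
1,176,912,000 / 1,048,576 = 1122.39 MiB.

1122.39 MiB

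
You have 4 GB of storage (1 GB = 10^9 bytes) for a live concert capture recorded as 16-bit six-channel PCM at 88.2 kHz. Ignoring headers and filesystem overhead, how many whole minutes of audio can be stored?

Uncompressed byte rate = 88,200 × 2 × 6 = 1,058,400 bytes/s.
Capacity = 4 × 1,000,000,000 = 4,000,000,000 bytes.
4,000,000,000 / 1,058,400 ≈ 3779.29 s → 62 minutes.

62 minutes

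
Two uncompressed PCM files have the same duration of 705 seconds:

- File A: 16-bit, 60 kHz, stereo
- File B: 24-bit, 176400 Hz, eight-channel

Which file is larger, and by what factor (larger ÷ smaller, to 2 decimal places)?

File B, by a factor of 17.64

File A: 60,000 × 2 × 2 = 240,000 bytes/s.
File B: 176,400 × 3 × 8 = 4,233,600 bytes/s.
File B is larger; ratio = 2,984,688,000 / 169,200,000 = 17.64.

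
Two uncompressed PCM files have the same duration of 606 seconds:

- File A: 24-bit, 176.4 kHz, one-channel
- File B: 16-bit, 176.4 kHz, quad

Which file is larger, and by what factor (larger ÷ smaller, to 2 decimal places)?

File B, by a factor of 2.67

File A: 176,400 × 3 × 1 = 529,200 bytes/s.
File B: 176,400 × 2 × 4 = 1,411,200 bytes/s.
File B is larger; ratio = 855,187,200 / 320,695,200 = 2.67.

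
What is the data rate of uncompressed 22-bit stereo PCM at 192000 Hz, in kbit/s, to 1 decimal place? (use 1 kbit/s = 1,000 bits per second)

Bit rate = 192,000 × 22 × 2 = 8,448,000 bits/s.
= 8448.0 kbit/s.

8448.0 kbit/s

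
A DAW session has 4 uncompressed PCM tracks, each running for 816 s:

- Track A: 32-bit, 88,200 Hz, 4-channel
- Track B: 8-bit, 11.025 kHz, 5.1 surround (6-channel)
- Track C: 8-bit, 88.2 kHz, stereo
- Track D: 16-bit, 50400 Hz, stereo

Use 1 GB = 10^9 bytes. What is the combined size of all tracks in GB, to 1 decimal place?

Track A: 88,200 × 816 × 4 × 4 = 1,151,539,200 bytes.
Track B: 11,025 × 816 × 1 × 6 = 53,978,400 bytes.
Track C: 88,200 × 816 × 1 × 2 = 143,942,400 bytes.
Track D: 50,400 × 816 × 2 × 2 = 164,505,600 bytes.
Total = 1,513,965,600 bytes = 1.5 GB.

1.5 GB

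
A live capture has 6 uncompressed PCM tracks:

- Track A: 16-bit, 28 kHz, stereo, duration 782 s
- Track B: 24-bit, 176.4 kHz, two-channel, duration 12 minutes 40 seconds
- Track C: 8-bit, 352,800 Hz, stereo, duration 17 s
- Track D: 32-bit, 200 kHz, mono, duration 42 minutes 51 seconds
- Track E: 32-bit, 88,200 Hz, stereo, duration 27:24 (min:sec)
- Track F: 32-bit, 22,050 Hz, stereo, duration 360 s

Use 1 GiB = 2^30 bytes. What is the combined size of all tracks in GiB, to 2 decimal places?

Track A: 28,000 × 782 × 2 × 2 = 87,584,000 bytes.
Track B: 12 minutes 40 seconds = 760 s; 176,400 × 760 × 3 × 2 = 804,384,000 bytes.
Track C: 352,800 × 17 × 1 × 2 = 11,995,200 bytes.
Track D: 42 minutes 51 seconds = 2,571 s; 200,000 × 2,571 × 4 × 1 = 2,056,800,000 bytes.
Track E: 27:24 (min:sec) = 1,644 s; 88,200 × 1,644 × 4 × 2 = 1,160,006,400 bytes.
Track F: 22,050 × 360 × 4 × 2 = 63,504,000 bytes.
Total = 4,184,273,600 bytes = 3.90 GiB.

3.90 GiB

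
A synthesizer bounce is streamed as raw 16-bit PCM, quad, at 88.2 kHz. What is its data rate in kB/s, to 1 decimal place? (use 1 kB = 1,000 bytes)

705.6 kB/s

Bit rate = 88,200 × 16 × 4 = 5,644,800 bits/s.
5,644,800 / 8 = 705,600 B/s = 705.6 kB/s.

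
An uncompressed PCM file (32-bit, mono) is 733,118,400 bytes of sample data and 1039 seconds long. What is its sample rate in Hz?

176,400 Hz

Bytes = sample_rate × seconds × bytes_per_sample × channels.
sample_rate = 733,118,400 / (1,039 × 4 × 1) = 733,118,400 / 4,156 = 176,400 Hz.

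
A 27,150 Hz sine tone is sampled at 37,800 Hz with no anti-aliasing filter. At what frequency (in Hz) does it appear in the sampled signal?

10,650 Hz

Nyquist = 37,800/2 = 18,900 Hz; 27,150 Hz exceeds it.
Alias = |27,150 − 1×37,800| = |27,150 − 37,800| = 10,650 Hz.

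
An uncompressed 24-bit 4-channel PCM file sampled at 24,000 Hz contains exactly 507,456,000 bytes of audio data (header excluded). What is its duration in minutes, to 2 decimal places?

29.37 minutes

Byte rate = 24,000 × 3 × 4 = 288,000 bytes/s.
Duration = 507,456,000 / 288,000 = 1,762 s.
1,762 s / 60 = 29.37 minutes.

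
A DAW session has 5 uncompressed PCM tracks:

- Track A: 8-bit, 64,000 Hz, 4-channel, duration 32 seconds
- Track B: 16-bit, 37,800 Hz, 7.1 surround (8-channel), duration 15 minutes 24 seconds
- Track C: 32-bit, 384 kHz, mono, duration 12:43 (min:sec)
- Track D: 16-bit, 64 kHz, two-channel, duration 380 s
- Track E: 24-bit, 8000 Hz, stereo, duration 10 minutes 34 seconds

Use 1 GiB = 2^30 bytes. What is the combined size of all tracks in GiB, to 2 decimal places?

Track A: 64,000 × 32 × 1 × 4 = 8,192,000 bytes.
Track B: 15 minutes 24 seconds = 924 s; 37,800 × 924 × 2 × 8 = 558,835,200 bytes.
Track C: 12:43 (min:sec) = 763 s; 384,000 × 763 × 4 × 1 = 1,171,968,000 bytes.
Track D: 64,000 × 380 × 2 × 2 = 97,280,000 bytes.
Track E: 10 minutes 34 seconds = 634 s; 8,000 × 634 × 3 × 2 = 30,432,000 bytes.
Total = 1,866,707,200 bytes = 1.74 GiB.

1.74 GiB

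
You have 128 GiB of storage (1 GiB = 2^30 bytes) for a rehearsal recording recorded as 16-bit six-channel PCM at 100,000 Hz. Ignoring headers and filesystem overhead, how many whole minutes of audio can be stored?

1,908 minutes

Uncompressed byte rate = 100,000 × 2 × 6 = 1,200,000 bytes/s.
Capacity = 128 × 1,073,741,824 = 137,438,953,472 bytes.
137,438,953,472 / 1,200,000 ≈ 114532.46 s → 1,908 minutes.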